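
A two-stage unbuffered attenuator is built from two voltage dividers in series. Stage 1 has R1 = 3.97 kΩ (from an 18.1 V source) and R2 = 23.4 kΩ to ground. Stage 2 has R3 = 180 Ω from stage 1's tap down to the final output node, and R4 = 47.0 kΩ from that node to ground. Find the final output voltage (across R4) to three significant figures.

Stage 2 presents R3+R4 = 47180 Ω as a load on stage 1's tap.
Stage 1's lower leg becomes R2‖(R3+R4) = 15640 Ω, so V_mid = 18.1 × 15640/19610 = 14.44 V.
Stage 2 is itself unloaded: V_out = V_mid × R4/(R3+R4) = 14.44 × 47000/47180 = 14.4 V.

V_out ≈ 14.4 V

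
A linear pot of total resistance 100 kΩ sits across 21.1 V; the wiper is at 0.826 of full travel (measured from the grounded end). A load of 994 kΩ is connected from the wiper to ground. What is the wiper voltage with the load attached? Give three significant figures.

V ≈ 17.2 V

The wiper splits the pot into (1−α)R = 17.40 kΩ above and αR = 82.60 kΩ below.
Lower section ‖ load = 76.26 kΩ.
V_wiper = 21.1 × 76.26/(17.40 + 76.26) = 17.2 V.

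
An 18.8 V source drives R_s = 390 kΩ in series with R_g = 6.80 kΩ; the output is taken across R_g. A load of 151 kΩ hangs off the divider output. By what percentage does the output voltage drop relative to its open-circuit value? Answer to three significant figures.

4.24 %

The divider's output (Thévenin) resistance is R_s‖R_g = 6.683 kΩ.
Fractional drop under load = R_th/(R_th + R_L) = 6.683 / (6.683 + 151) = 0.04239.
So the output falls by 4.24 %.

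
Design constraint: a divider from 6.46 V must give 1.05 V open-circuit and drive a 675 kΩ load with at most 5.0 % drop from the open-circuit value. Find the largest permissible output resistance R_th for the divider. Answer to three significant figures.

R_th ≤ 35.5 kΩ

Loading drop = R_th/(R_th + R_L) ≤ 0.0500, so R_th ≤ R_L · ε/(1−ε) = 675 kΩ × 0.0500/0.9500 = 35.5 kΩ.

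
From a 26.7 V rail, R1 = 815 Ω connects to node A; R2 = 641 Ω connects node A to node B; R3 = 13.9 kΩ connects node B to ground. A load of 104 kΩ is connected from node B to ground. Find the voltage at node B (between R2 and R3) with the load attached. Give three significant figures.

V ≈ 23.9 V

At node B, R3 is in parallel with the load: R3‖R_L = 12260 Ω.
Below node A the resistance is R2 + (R3‖R_L) = 12900 Ω, so V_A = 26.7 × 12900/13720 = 25.11 V.
Then V_B = V_A × (R3‖R_L)/(R2 + R3‖R_L) = 25.11 × 12260/12900 = 23.9 V.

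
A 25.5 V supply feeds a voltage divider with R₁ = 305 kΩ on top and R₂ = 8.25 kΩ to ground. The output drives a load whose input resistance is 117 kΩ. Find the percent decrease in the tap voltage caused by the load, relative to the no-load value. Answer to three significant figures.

The divider's output (Thévenin) resistance is R₁‖R₂ = 8.033 kΩ.
Fractional drop under load = R_th/(R_th + R_L) = 8.033 / (8.033 + 117) = 0.06424.
So the output falls by 6.42 %.

6.42 %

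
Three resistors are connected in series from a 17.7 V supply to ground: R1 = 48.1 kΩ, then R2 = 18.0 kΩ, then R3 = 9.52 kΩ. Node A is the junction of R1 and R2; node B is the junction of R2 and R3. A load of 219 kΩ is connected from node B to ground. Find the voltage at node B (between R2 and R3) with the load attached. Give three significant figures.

At node B, R3 is in parallel with the load: R3‖R_L = 9.123 kΩ.
Below node A the resistance is R2 + (R3‖R_L) = 27.12 kΩ, so V_A = 17.7 × 27.12/75.22 = 6.382 V.
Then V_B = V_A × (R3‖R_L)/(R2 + R3‖R_L) = 6.382 × 9.123/27.12 = 2.15 V.

V ≈ 2.15 V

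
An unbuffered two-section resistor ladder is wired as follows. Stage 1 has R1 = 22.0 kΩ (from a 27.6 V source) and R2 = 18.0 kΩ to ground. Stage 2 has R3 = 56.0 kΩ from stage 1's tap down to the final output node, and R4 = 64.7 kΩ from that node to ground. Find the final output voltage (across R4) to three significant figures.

Stage 2 presents R3+R4 = 120.7 kΩ as a load on stage 1's tap.
Stage 1's lower leg becomes R2‖(R3+R4) = 15.66 kΩ, so V_mid = 27.6 × 15.66/37.66 = 11.48 V.
Stage 2 is itself unloaded: V_out = V_mid × R4/(R3+R4) = 11.48 × 64.7/120.7 = 6.15 V.

V_out ≈ 6.15 V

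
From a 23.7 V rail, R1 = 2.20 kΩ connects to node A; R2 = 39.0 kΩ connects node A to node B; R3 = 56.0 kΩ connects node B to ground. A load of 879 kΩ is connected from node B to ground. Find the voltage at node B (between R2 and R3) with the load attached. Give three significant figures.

V ≈ 13.3 V

At node B, R3 is in parallel with the load: R3‖R_L = 52.65 kΩ.
Below node A the resistance is R2 + (R3‖R_L) = 91.65 kΩ, so V_A = 23.7 × 91.65/93.85 = 23.14 V.
Then V_B = V_A × (R3‖R_L)/(R2 + R3‖R_L) = 23.14 × 52.65/91.65 = 13.3 V.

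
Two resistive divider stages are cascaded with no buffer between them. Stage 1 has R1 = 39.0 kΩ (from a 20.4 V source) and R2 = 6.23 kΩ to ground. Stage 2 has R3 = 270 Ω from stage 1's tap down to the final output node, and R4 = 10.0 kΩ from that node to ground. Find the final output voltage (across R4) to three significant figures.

Stage 2 presents R3+R4 = 10270 Ω as a load on stage 1's tap.
Stage 1's lower leg becomes R2‖(R3+R4) = 3878 Ω, so V_mid = 20.4 × 3878/42880 = 1.845 V.
Stage 2 is itself unloaded: V_out = V_mid × R4/(R3+R4) = 1.845 × 10000/10270 = 1.80 V.

V_out ≈ 1.80 V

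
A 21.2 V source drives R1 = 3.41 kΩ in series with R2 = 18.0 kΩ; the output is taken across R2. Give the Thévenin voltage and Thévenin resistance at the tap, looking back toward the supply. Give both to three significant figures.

V_th = 17.8 V, R_th = 2.87 kΩ

V_th is the open-circuit tap voltage: 21.2 × 18.0/(3.41 + 18.0) = 17.8 V.
With the supply zeroed, R1 and R2 appear in parallel from the tap: R_th = R1‖R2 = (3.41 × 18.0)/21.41 = 2.87 kΩ.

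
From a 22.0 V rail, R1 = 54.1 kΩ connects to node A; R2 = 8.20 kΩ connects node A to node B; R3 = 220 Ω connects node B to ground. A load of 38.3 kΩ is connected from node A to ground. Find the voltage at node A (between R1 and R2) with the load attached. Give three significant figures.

Below node A the series string R2+R3 = 8420 Ω sits in parallel with the 38300 Ω load: 6903 Ω.
V_A = 22.0 × 6903/(54100 + 6903) = 2.49 V.

V ≈ 2.49 V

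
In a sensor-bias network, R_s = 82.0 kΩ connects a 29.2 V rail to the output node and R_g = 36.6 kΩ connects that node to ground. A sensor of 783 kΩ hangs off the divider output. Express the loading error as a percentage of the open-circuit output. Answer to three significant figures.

3.13 %

The divider's output (Thévenin) resistance is R_s‖R_g = 25.31 kΩ.
Fractional drop under load = R_th/(R_th + R_L) = 25.31 / (25.31 + 783) = 0.03131.
So the output falls by 3.13 %.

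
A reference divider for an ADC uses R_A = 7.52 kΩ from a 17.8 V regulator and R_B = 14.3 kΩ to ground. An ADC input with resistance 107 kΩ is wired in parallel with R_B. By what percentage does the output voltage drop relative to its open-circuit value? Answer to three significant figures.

The divider's output (Thévenin) resistance is R_A‖R_B = 4.928 kΩ.
Fractional drop under load = R_th/(R_th + R_L) = 4.928 / (4.928 + 107) = 0.04403.
So the output falls by 4.40 %.

4.40 %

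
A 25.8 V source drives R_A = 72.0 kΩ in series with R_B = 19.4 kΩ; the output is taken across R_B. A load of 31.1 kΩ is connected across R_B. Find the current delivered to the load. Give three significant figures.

I_L ≈ 0.118 mA

R_B‖R_L = 11.95 kΩ; V_out = 25.8 × 11.95/83.95 = 3.672 V.
I_L = V_out / R_L = 3.672 / 31.1 kΩ = 0.118 mA.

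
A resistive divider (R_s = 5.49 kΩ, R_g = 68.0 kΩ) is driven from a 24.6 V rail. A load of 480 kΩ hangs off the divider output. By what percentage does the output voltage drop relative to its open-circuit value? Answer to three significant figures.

The divider's output (Thévenin) resistance is R_s‖R_g = 5.080 kΩ.
Fractional drop under load = R_th/(R_th + R_L) = 5.080 / (5.080 + 480) = 0.01047.
So the output falls by 1.05 %.

1.05 %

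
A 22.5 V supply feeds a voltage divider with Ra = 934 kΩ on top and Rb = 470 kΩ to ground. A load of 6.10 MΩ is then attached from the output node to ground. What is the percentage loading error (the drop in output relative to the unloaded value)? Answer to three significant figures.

4.88 %

The divider's output (Thévenin) resistance is Ra‖Rb = 312.7 kΩ.
Fractional drop under load = R_th/(R_th + R_L) = 312.7 / (312.7 + 6100) = 0.04876.
So the output falls by 4.88 %.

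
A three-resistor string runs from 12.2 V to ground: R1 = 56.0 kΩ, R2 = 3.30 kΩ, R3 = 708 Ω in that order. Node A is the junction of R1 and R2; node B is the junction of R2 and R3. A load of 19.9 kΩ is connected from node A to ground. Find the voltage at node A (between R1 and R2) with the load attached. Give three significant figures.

V ≈ 0.686 V

Below node A the series string R2+R3 = 4008 Ω sits in parallel with the 19900 Ω load: 3336 Ω.
V_A = 12.2 × 3336/(56000 + 3336) = 0.686 V.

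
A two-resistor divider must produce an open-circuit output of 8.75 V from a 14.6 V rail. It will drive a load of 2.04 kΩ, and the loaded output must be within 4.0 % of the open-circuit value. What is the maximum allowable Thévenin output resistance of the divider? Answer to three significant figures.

R_th ≤ 85.0 Ω

Loading drop = R_th/(R_th + R_L) ≤ 0.0400, so R_th ≤ R_L · ε/(1−ε) = 2.04 kΩ × 0.0400/0.9600 = 85.0 Ω.
(Any R1, R2 with R2/(R1+R2) = 0.599 and R1‖R2 ≤ 85.0 Ω will meet the spec.)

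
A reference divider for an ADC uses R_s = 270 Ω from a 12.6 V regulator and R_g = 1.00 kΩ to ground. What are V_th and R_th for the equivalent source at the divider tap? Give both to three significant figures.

V_th is the open-circuit tap voltage: 12.6 × 1000/(270 + 1000) = 9.92 V.
With the supply zeroed, R_s and R_g appear in parallel from the tap: R_th = R_s‖R_g = (270 × 1000)/1270 = 213 Ω.

V_th = 9.92 V, R_th = 213 Ω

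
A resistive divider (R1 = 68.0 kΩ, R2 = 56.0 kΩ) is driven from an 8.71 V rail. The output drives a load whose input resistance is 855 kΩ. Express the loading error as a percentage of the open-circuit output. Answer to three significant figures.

3.47 %

The divider's output (Thévenin) resistance is R1‖R2 = 30.71 kΩ.
Fractional drop under load = R_th/(R_th + R_L) = 30.71 / (30.71 + 855) = 0.03467.
So the output falls by 3.47 %.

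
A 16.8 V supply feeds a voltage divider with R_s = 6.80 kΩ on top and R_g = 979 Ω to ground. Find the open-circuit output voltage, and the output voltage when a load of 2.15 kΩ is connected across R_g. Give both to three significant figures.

Open-circuit: V = 16.8 × 979/(6800 + 979) = 2.11 V.
With the load, R_g becomes R_g‖R_L = 672.7 Ω, so V = 16.8 × 672.7/7473 = 1.51 V.

Unloaded: 2.11 V; loaded: 1.51 V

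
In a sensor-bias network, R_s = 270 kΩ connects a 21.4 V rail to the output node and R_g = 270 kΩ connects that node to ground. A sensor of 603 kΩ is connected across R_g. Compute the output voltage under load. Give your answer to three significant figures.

V_out ≈ 8.74 V

The load sits in parallel with R_g: R_g‖R_L = (270 × 603) / (270 + 603) = 186.5 kΩ.
V_out = 21.4 × 186.5 / (270 + 186.5) = 21.4 × 186.5/456.5 = 8.74 V.
(Unloaded it would have been 10.7 V.)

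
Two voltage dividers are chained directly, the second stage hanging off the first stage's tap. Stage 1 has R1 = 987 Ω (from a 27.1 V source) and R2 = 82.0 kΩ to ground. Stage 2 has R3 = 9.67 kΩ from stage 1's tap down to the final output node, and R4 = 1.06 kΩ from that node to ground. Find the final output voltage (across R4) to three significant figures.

V_out ≈ 2.42 V

Stage 2 presents R3+R4 = 10730 Ω as a load on stage 1's tap.
Stage 1's lower leg becomes R2‖(R3+R4) = 9488 Ω, so V_mid = 27.1 × 9488/10480 = 24.55 V.
Stage 2 is itself unloaded: V_out = V_mid × R4/(R3+R4) = 24.55 × 1060/10730 = 2.42 V.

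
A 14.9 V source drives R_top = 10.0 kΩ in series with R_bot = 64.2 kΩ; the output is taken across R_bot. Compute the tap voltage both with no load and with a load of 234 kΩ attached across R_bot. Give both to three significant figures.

Open-circuit: V = 14.9 × 64.2/(10.0 + 64.2) = 12.9 V.
With the load, R_bot becomes R_bot‖R_L = 50.38 kΩ, so V = 14.9 × 50.38/60.38 = 12.4 V.

Unloaded: 12.9 V; loaded: 12.4 V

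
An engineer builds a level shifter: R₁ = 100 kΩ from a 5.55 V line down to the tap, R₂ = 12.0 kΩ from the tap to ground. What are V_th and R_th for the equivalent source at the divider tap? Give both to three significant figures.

V_th = 0.595 V, R_th = 10.7 kΩ

V_th is the open-circuit tap voltage: 5.55 × 12.0/(100 + 12.0) = 0.595 V.
With the supply zeroed, R₁ and R₂ appear in parallel from the tap: R_th = R₁‖R₂ = (100 × 12.0)/112.0 = 10.7 kΩ.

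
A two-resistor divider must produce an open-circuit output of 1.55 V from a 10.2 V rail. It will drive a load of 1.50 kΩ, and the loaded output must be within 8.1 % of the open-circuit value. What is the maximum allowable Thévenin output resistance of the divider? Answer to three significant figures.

R_th ≤ 132 Ω

Loading drop = R_th/(R_th + R_L) ≤ 0.0810, so R_th ≤ R_L · ε/(1−ε) = 1.50 kΩ × 0.0810/0.9190 = 132 Ω.
(Any R1, R2 with R2/(R1+R2) = 0.152 and R1‖R2 ≤ 132 Ω will meet the spec.)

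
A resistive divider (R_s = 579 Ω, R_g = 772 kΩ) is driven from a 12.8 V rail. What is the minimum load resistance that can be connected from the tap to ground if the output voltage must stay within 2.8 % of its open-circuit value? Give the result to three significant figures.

R_L(min) ≈ 20.1 kΩ

Output resistance R_th = R_s‖R_g = (579 × 772000)/772600 = 578.6 Ω.
The fractional drop is R_th/(R_th + R_L); requiring this ≤ 0.0280 gives R_L ≥ R_th(1/0.0280 − 1) = 578.6 × 34.71 = 20.1 kΩ.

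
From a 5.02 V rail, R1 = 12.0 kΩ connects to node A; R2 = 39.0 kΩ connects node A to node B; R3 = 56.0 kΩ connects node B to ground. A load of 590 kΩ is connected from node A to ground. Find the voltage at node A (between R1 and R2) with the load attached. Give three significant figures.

V ≈ 4.38 V

Below node A the series string R2+R3 = 95.00 kΩ sits in parallel with the 590 kΩ load: 81.82 kΩ.
V_A = 5.02 × 81.82/(12.0 + 81.82) = 4.38 V.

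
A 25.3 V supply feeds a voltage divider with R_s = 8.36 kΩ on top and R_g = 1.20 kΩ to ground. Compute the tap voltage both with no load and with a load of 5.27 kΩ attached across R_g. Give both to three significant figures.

Open-circuit: V = 25.3 × 1.20/(8.36 + 1.20) = 3.18 V.
With the load, R_g becomes R_g‖R_L = 0.9774 kΩ, so V = 25.3 × 0.9774/9.337 = 2.65 V.

Unloaded: 3.18 V; loaded: 2.65 V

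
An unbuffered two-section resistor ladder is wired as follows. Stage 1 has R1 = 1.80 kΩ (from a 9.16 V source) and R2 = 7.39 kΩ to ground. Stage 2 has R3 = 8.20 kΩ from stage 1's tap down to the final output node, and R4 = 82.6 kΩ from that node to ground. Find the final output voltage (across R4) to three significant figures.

Stage 2 presents R3+R4 = 90.80 kΩ as a load on stage 1's tap.
Stage 1's lower leg becomes R2‖(R3+R4) = 6.834 kΩ, so V_mid = 9.16 × 6.834/8.634 = 7.250 V.
Stage 2 is itself unloaded: V_out = V_mid × R4/(R3+R4) = 7.250 × 82.6/90.80 = 6.60 V.

V_out ≈ 6.60 V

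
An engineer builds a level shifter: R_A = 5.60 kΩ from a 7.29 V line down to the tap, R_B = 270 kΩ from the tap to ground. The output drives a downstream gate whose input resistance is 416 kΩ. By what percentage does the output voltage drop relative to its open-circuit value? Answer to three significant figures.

The divider's output (Thévenin) resistance is R_A‖R_B = 5.486 kΩ.
Fractional drop under load = R_th/(R_th + R_L) = 5.486 / (5.486 + 416) = 0.01302.
So the output falls by 1.30 %.

1.30 %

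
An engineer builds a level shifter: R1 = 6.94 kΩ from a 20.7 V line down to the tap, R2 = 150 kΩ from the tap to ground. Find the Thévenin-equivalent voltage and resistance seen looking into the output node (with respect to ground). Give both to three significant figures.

V_th = 19.8 V, R_th = 6.63 kΩ

V_th is the open-circuit tap voltage: 20.7 × 150/(6.94 + 150) = 19.8 V.
With the supply zeroed, R1 and R2 appear in parallel from the tap: R_th = R1‖R2 = (6.94 × 150)/156.9 = 6.63 kΩ.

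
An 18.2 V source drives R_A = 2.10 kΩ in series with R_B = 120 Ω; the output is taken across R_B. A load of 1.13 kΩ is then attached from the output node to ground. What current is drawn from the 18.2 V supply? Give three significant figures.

I ≈ 8.24 mA

R_B‖R_L = 108.5 Ω, so the source sees R_A + R_B‖R_L = 2208 Ω.
I = 18.2 V / 2208 Ω = 8.24 mA.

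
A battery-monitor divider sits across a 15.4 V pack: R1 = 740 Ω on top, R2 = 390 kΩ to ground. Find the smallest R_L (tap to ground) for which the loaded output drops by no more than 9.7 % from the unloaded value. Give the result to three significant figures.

R_L(min) ≈ 6.88 kΩ

Output resistance R_th = R1‖R2 = (740 × 390000)/390700 = 738.6 Ω.
The fractional drop is R_th/(R_th + R_L); requiring this ≤ 0.0970 gives R_L ≥ R_th(1/0.0970 − 1) = 738.6 × 9.309 = 6.88 kΩ.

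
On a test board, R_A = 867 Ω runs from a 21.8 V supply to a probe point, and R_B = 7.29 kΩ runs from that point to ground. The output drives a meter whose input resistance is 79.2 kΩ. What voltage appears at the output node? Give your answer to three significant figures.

V_out ≈ 19.3 V

The load sits in parallel with R_B: R_B‖R_L = (7290 × 79200) / (7290 + 79200) = 6676 Ω.
V_out = 21.8 × 6676 / (867 + 6676) = 21.8 × 6676/7543 = 19.3 V.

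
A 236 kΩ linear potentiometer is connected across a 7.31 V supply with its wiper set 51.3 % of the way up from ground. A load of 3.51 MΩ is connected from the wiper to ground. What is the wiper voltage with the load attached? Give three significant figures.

V ≈ 3.69 V

The wiper splits the pot into (1−α)R = 114.9 kΩ above and αR = 121.1 kΩ below.
Lower section ‖ load = 117.0 kΩ.
V_wiper = 7.31 × 117.0/(114.9 + 117.0) = 3.69 V.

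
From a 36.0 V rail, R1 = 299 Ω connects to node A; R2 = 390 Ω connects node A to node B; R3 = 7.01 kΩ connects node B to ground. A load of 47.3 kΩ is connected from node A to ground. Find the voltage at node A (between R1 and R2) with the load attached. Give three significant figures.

Below node A the series string R2+R3 = 7400 Ω sits in parallel with the 47300 Ω load: 6399 Ω.
V_A = 36.0 × 6399/(299 + 6399) = 34.4 V.

V ≈ 34.4 V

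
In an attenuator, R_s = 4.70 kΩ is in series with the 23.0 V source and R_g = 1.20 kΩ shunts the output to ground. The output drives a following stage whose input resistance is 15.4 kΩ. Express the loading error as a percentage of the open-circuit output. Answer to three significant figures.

5.84 %

The divider's output (Thévenin) resistance is R_s‖R_g = 0.9559 kΩ.
Fractional drop under load = R_th/(R_th + R_L) = 0.9559 / (0.9559 + 15.4) = 0.05845.
So the output falls by 5.84 %.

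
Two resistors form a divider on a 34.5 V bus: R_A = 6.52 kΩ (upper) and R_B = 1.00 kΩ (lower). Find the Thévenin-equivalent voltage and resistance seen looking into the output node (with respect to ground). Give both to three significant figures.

V_th is the open-circuit tap voltage: 34.5 × 1.00/(6.52 + 1.00) = 4.59 V.
With the supply zeroed, R_A and R_B appear in parallel from the tap: R_th = R_A‖R_B = (6.52 × 1.00)/7.520 = 867 Ω.

V_th = 4.59 V, R_th = 867 Ω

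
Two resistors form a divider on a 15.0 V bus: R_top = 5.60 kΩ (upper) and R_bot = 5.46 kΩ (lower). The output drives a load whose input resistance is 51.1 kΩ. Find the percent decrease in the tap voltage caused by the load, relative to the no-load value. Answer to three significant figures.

5.13 %

The divider's output (Thévenin) resistance is R_top‖R_bot = 2.765 kΩ.
Fractional drop under load = R_th/(R_th + R_L) = 2.765 / (2.765 + 51.1) = 0.05132.
So the output falls by 5.13 %.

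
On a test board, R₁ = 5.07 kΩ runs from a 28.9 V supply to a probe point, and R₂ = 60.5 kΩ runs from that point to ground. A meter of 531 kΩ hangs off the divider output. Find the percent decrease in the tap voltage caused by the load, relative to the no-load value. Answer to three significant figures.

0.873 %

The divider's output (Thévenin) resistance is R₁‖R₂ = 4.678 kΩ.
Fractional drop under load = R_th/(R_th + R_L) = 4.678 / (4.678 + 531) = 0.008733.
So the output falls by 0.873 %.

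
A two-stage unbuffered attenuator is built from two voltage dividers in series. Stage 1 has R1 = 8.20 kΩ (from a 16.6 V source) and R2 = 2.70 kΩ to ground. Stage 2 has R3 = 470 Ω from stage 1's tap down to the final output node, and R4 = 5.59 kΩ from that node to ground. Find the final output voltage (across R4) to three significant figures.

V_out ≈ 2.84 V

Stage 2 presents R3+R4 = 6060 Ω as a load on stage 1's tap.
Stage 1's lower leg becomes R2‖(R3+R4) = 1868 Ω, so V_mid = 16.6 × 1868/10070 = 3.080 V.
Stage 2 is itself unloaded: V_out = V_mid × R4/(R3+R4) = 3.080 × 5590/6060 = 2.84 V.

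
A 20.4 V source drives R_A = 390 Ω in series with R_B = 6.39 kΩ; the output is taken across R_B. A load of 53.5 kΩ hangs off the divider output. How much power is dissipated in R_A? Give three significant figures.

Total resistance from the source is R_A + (R_B‖R_L) = 6098 Ω, so I = 20.4/6098 Ω = 3.345 mA.
P = I²·R_A = (3.345 mA)² × 390 Ω = 4.36 mW.

P ≈ 4.36 mW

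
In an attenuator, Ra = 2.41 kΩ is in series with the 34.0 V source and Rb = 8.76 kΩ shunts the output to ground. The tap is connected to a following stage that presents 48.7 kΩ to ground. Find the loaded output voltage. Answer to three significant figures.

The load sits in parallel with Rb: Rb‖R_L = (8.76 × 48.7) / (8.76 + 48.7) = 7.425 kΩ.
V_out = 34.0 × 7.425 / (2.41 + 7.425) = 34.0 × 7.425/9.835 = 25.7 V.
(Unloaded it would have been 26.7 V.)

V_out ≈ 25.7 V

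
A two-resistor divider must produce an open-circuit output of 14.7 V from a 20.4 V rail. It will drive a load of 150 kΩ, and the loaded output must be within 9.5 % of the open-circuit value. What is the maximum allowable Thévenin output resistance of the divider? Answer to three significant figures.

R_th ≤ 15.7 kΩ

Loading drop = R_th/(R_th + R_L) ≤ 0.0950, so R_th ≤ R_L · ε/(1−ε) = 150 kΩ × 0.0950/0.9050 = 15.7 kΩ.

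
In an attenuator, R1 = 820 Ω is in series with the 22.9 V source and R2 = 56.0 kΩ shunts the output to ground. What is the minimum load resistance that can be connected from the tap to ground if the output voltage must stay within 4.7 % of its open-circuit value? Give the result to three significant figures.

Output resistance R_th = R1‖R2 = (820 × 56000)/56820 = 808.2 Ω.
The fractional drop is R_th/(R_th + R_L); requiring this ≤ 0.0470 gives R_L ≥ R_th(1/0.0470 − 1) = 808.2 × 20.28 = 16.4 kΩ.

R_L(min) ≈ 16.4 kΩ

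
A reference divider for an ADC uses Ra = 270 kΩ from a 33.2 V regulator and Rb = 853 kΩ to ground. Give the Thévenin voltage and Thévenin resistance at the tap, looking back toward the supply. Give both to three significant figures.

V_th is the open-circuit tap voltage: 33.2 × 853/(270 + 853) = 25.2 V.
With the supply zeroed, Ra and Rb appear in parallel from the tap: R_th = Ra‖Rb = (270 × 853)/1123 = 205 kΩ.

V_th = 25.2 V, R_th = 205 kΩ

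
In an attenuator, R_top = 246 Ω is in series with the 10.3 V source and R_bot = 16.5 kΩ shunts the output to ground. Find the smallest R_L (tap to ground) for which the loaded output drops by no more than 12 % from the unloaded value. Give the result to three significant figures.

R_L(min) ≈ 1.78 kΩ

Output resistance R_th = R_top‖R_bot = (246 × 16500)/16750 = 242.4 Ω.
The fractional drop is R_th/(R_th + R_L); requiring this ≤ 0.120 gives R_L ≥ R_th(1/0.120 − 1) = 242.4 × 7.333 = 1.78 kΩ.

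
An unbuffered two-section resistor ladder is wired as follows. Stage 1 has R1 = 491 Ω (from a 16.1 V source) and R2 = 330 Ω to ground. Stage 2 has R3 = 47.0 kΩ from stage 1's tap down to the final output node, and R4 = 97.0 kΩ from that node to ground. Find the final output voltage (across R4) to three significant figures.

V_out ≈ 4.35 V

Stage 2 presents R3+R4 = 144000 Ω as a load on stage 1's tap.
Stage 1's lower leg becomes R2‖(R3+R4) = 329.2 Ω, so V_mid = 16.1 × 329.2/820.2 = 6.463 V.
Stage 2 is itself unloaded: V_out = V_mid × R4/(R3+R4) = 6.463 × 97000/144000 = 4.35 V.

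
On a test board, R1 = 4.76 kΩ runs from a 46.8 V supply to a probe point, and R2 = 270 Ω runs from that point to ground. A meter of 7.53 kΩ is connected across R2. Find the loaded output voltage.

V_out ≈ 2.43 V

The load sits in parallel with R2: R2‖R_L = (270 × 7530) / (270 + 7530) = 260.7 Ω.
V_out = 46.8 × 260.7 / (4760 + 260.7) = 46.8 × 260.7/5021 = 2.43 V.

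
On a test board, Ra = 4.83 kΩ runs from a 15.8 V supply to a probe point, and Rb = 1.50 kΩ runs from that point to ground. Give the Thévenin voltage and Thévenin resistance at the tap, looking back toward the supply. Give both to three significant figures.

V_th is the open-circuit tap voltage: 15.8 × 1.50/(4.83 + 1.50) = 3.74 V.
With the supply zeroed, Ra and Rb appear in parallel from the tap: R_th = Ra‖Rb = (4.83 × 1.50)/6.330 = 1.14 kΩ.

V_th = 3.74 V, R_th = 1.14 kΩ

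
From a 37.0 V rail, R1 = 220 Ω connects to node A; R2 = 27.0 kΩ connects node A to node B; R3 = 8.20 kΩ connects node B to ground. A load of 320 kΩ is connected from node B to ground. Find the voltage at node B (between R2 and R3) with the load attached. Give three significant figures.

At node B, R3 is in parallel with the load: R3‖R_L = 7995 Ω.
Below node A the resistance is R2 + (R3‖R_L) = 35000 Ω, so V_A = 37.0 × 35000/35220 = 36.77 V.
Then V_B = V_A × (R3‖R_L)/(R2 + R3‖R_L) = 36.77 × 7995/35000 = 8.40 V.

V ≈ 8.40 V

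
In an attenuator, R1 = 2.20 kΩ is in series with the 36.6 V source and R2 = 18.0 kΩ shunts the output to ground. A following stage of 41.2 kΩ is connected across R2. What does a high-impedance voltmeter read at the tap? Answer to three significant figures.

The load sits in parallel with R2: R2‖R_L = (18.0 × 41.2) / (18.0 + 41.2) = 12.53 kΩ.
V_out = 36.6 × 12.53 / (2.20 + 12.53) = 36.6 × 12.53/14.73 = 31.1 V.

V_out ≈ 31.1 V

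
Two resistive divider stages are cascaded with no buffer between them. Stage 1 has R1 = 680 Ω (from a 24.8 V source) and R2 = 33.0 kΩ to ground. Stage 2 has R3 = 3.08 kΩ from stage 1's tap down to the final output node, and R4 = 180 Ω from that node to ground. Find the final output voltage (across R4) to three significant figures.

Stage 2 presents R3+R4 = 3260 Ω as a load on stage 1's tap.
Stage 1's lower leg becomes R2‖(R3+R4) = 2967 Ω, so V_mid = 24.8 × 2967/3647 = 20.18 V.
Stage 2 is itself unloaded: V_out = V_mid × R4/(R3+R4) = 20.18 × 180/3260 = 1.11 V.

V_out ≈ 1.11 V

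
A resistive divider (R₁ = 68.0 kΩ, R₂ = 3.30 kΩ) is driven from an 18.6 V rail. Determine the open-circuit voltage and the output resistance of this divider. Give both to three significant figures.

V_th = 0.861 V, R_th = 3.15 kΩ

V_th is the open-circuit tap voltage: 18.6 × 3.30/(68.0 + 3.30) = 0.861 V.
With the supply zeroed, R₁ and R₂ appear in parallel from the tap: R_th = R₁‖R₂ = (68.0 × 3.30)/71.30 = 3.15 kΩ.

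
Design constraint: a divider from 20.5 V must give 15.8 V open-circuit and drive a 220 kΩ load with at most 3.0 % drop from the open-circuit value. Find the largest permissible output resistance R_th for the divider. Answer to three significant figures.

R_th ≤ 6.80 kΩ

Loading drop = R_th/(R_th + R_L) ≤ 0.0300, so R_th ≤ R_L · ε/(1−ε) = 220 kΩ × 0.0300/0.9700 = 6.80 kΩ.
(Any R1, R2 with R2/(R1+R2) = 0.771 and R1‖R2 ≤ 6.80 kΩ will meet the spec.)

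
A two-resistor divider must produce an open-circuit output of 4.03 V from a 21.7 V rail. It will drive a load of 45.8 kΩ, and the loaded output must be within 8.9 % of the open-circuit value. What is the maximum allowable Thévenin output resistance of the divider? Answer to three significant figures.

R_th ≤ 4.47 kΩ

Loading drop = R_th/(R_th + R_L) ≤ 0.0890, so R_th ≤ R_L · ε/(1−ε) = 45.8 kΩ × 0.0890/0.9110 = 4.47 kΩ.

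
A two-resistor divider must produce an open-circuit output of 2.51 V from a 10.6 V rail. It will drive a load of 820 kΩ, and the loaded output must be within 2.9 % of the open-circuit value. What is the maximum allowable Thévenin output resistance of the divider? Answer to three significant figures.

R_th ≤ 24.5 kΩ

Loading drop = R_th/(R_th + R_L) ≤ 0.0290, so R_th ≤ R_L · ε/(1−ε) = 820 kΩ × 0.0290/0.9710 = 24.5 kΩ.
(Any R1, R2 with R2/(R1+R2) = 0.237 and R1‖R2 ≤ 24.5 kΩ will meet the spec.)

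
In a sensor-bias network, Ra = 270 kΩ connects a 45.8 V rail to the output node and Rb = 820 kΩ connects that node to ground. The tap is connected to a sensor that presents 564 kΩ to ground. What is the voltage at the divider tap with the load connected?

V_out ≈ 25.3 V

The load sits in parallel with Rb: Rb‖R_L = (820 × 564) / (820 + 564) = 334.2 kΩ.
V_out = 45.8 × 334.2 / (270 + 334.2) = 45.8 × 334.2/604.2 = 25.3 V.
(Unloaded it would have been 34.5 V.)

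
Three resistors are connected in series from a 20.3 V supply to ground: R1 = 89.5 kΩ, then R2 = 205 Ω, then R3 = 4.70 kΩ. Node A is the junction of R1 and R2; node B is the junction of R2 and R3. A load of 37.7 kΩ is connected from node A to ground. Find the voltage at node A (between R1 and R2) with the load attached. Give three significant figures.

Below node A the series string R2+R3 = 4905 Ω sits in parallel with the 37700 Ω load: 4340 Ω.
V_A = 20.3 × 4340/(89500 + 4340) = 0.939 V.

V ≈ 0.939 V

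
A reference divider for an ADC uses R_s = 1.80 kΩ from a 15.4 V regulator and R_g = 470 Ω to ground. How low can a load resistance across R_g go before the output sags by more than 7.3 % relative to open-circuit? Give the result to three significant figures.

Output resistance R_th = R_s‖R_g = (1800 × 470)/2270 = 372.7 Ω.
The fractional drop is R_th/(R_th + R_L); requiring this ≤ 0.0730 gives R_L ≥ R_th(1/0.0730 − 1) = 372.7 × 12.70 = 4.73 kΩ.

R_L(min) ≈ 4.73 kΩ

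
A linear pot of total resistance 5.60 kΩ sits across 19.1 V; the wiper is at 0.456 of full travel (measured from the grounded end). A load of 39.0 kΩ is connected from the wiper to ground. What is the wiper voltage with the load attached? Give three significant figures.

V ≈ 8.41 V

The wiper splits the pot into (1−α)R = 3.046 kΩ above and αR = 2.554 kΩ below.
Lower section ‖ load = 2.397 kΩ.
V_wiper = 19.1 × 2.397/(3.046 + 2.397) = 8.41 V.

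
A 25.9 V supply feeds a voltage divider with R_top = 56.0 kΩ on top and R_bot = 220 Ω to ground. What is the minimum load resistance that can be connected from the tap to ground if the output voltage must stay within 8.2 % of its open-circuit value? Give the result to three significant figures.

Output resistance R_th = R_top‖R_bot = (56000 × 220)/56220 = 219.1 Ω.
The fractional drop is R_th/(R_th + R_L); requiring this ≤ 0.0820 gives R_L ≥ R_th(1/0.0820 − 1) = 219.1 × 11.20 = 2.45 kΩ.

R_L(min) ≈ 2.45 kΩ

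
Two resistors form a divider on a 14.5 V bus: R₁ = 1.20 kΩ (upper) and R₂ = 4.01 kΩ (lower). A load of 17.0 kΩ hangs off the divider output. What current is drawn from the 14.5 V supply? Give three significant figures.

R₂‖R_L = 3.245 kΩ, so the source sees R₁ + R₂‖R_L = 4.445 kΩ.
I = 14.5 V / 4.445 kΩ = 3.26 mA.

I ≈ 3.26 mA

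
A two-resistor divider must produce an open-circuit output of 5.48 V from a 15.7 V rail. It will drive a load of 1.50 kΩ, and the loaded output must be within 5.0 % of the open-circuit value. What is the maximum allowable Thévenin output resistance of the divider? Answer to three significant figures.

Loading drop = R_th/(R_th + R_L) ≤ 0.0500, so R_th ≤ R_L · ε/(1−ε) = 1.50 kΩ × 0.0500/0.9500 = 78.9 Ω.

R_th ≤ 78.9 Ω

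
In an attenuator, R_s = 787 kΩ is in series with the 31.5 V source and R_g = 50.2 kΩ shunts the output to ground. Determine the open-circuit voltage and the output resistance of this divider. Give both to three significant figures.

V_th = 1.89 V, R_th = 47.2 kΩ

V_th is the open-circuit tap voltage: 31.5 × 50.2/(787 + 50.2) = 1.89 V.
With the supply zeroed, R_s and R_g appear in parallel from the tap: R_th = R_s‖R_g = (787 × 50.2)/837.2 = 47.2 kΩ.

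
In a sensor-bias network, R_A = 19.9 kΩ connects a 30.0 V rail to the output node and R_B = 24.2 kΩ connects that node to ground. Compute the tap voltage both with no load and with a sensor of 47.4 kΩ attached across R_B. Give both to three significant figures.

Open-circuit: V = 30.0 × 24.2/(19.9 + 24.2) = 16.5 V.
With the load, R_B becomes R_B‖R_L = 16.02 kΩ, so V = 30.0 × 16.02/35.92 = 13.4 V.

Unloaded: 16.5 V; loaded: 13.4 V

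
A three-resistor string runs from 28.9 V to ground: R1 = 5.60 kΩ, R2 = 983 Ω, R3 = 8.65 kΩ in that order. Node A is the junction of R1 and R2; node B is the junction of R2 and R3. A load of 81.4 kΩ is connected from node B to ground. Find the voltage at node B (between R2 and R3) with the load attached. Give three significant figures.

V ≈ 15.7 V

At node B, R3 is in parallel with the load: R3‖R_L = 7819 Ω.
Below node A the resistance is R2 + (R3‖R_L) = 8802 Ω, so V_A = 28.9 × 8802/14400 = 17.66 V.
Then V_B = V_A × (R3‖R_L)/(R2 + R3‖R_L) = 17.66 × 7819/8802 = 15.7 V.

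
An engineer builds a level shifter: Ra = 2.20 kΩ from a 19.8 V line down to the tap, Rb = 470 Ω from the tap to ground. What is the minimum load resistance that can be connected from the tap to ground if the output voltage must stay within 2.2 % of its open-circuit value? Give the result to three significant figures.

Output resistance R_th = Ra‖Rb = (2200 × 470)/2670 = 387.3 Ω.
The fractional drop is R_th/(R_th + R_L); requiring this ≤ 0.0220 gives R_L ≥ R_th(1/0.0220 − 1) = 387.3 × 44.45 = 17.2 kΩ.

R_L(min) ≈ 17.2 kΩ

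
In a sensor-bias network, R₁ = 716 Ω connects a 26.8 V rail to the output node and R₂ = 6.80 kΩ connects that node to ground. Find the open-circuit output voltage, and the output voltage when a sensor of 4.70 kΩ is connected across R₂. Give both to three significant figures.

Open-circuit: V = 26.8 × 6800/(716 + 6800) = 24.2 V.
With the load, R₂ becomes R₂‖R_L = 2779 Ω, so V = 26.8 × 2779/3495 = 21.3 V.

Unloaded: 24.2 V; loaded: 21.3 V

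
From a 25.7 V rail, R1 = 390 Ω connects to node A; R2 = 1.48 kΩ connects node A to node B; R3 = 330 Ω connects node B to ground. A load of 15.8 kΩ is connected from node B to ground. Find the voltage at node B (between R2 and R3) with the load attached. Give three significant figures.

V ≈ 3.79 V

At node B, R3 is in parallel with the load: R3‖R_L = 323.2 Ω.
Below node A the resistance is R2 + (R3‖R_L) = 1803 Ω, so V_A = 25.7 × 1803/2193 = 21.13 V.
Then V_B = V_A × (R3‖R_L)/(R2 + R3‖R_L) = 21.13 × 323.2/1803 = 3.79 V.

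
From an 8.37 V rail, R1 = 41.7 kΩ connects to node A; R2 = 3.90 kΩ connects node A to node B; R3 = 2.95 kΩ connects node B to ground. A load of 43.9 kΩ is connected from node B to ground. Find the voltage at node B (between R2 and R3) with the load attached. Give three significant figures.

At node B, R3 is in parallel with the load: R3‖R_L = 2.764 kΩ.
Below node A the resistance is R2 + (R3‖R_L) = 6.664 kΩ, so V_A = 8.37 × 6.664/48.36 = 1.153 V.
Then V_B = V_A × (R3‖R_L)/(R2 + R3‖R_L) = 1.153 × 2.764/6.664 = 0.478 V.

V ≈ 0.478 V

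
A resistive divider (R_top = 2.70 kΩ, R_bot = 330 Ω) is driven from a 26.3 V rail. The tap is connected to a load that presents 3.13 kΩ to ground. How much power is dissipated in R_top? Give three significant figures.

P ≈ 208 mW

Total resistance from the source is R_top + (R_bot‖R_L) = 2999 Ω, so I = 26.3/2999 Ω = 8.771 mA.
P = I²·R_top = (8.771 mA)² × 2.70 kΩ = 208 mW.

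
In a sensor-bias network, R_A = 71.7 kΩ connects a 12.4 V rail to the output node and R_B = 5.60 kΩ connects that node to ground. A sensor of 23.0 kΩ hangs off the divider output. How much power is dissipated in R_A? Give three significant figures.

P ≈ 1.90 mW

Total resistance from the source is R_A + (R_B‖R_L) = 76.20 kΩ, so I = 12.4/76.20 kΩ = 0.1627 mA.
P = I²·R_A = (0.1627 mA)² × 71.7 kΩ = 1.90 mW.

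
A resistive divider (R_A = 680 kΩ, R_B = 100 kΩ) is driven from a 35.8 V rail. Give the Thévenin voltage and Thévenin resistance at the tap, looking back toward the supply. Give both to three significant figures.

V_th is the open-circuit tap voltage: 35.8 × 100/(680 + 100) = 4.59 V.
With the supply zeroed, R_A and R_B appear in parallel from the tap: R_th = R_A‖R_B = (680 × 100)/780.0 = 87.2 kΩ.

V_th = 4.59 V, R_th = 87.2 kΩ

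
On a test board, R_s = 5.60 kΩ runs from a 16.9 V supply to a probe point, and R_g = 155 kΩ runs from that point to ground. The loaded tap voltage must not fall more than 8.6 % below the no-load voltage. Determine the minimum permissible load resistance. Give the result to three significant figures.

R_L(min) ≈ 57.4 kΩ

Output resistance R_th = R_s‖R_g = (5.60 × 155)/160.6 = 5.405 kΩ.
The fractional drop is R_th/(R_th + R_L); requiring this ≤ 0.0860 gives R_L ≥ R_th(1/0.0860 − 1) = 5.405 × 10.63 = 57.4 kΩ.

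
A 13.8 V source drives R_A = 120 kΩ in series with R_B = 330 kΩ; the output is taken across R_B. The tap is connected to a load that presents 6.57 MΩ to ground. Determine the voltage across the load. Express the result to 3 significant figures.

The load sits in parallel with R_B: R_B‖R_L = (330 × 6570) / (330 + 6570) = 314.2 kΩ.
V_out = 13.8 × 314.2 / (120 + 314.2) = 13.8 × 314.2/434.2 = 9.99 V.
(Unloaded it would have been 10.1 V.)

V_out ≈ 9.99 V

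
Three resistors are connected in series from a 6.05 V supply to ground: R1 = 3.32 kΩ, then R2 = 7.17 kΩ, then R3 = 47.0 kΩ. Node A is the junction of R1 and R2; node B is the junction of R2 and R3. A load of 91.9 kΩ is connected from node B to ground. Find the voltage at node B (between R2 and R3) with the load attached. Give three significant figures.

V ≈ 4.52 V

At node B, R3 is in parallel with the load: R3‖R_L = 31.10 kΩ.
Below node A the resistance is R2 + (R3‖R_L) = 38.27 kΩ, so V_A = 6.05 × 38.27/41.59 = 5.567 V.
Then V_B = V_A × (R3‖R_L)/(R2 + R3‖R_L) = 5.567 × 31.10/38.27 = 4.52 V.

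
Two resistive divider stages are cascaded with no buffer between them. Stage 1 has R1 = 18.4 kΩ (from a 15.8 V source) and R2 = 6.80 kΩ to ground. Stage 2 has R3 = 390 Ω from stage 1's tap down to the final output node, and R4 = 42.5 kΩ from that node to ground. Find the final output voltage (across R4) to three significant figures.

V_out ≈ 3.79 V

Stage 2 presents R3+R4 = 42890 Ω as a load on stage 1's tap.
Stage 1's lower leg becomes R2‖(R3+R4) = 5869 Ω, so V_mid = 15.8 × 5869/24270 = 3.821 V.
Stage 2 is itself unloaded: V_out = V_mid × R4/(R3+R4) = 3.821 × 42500/42890 = 3.79 V.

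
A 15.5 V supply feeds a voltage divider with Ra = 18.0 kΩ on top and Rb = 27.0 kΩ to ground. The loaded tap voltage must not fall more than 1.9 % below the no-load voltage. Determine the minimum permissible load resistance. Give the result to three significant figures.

R_L(min) ≈ 558 kΩ

Output resistance R_th = Ra‖Rb = (18.0 × 27.0)/45.00 = 10.80 kΩ.
The fractional drop is R_th/(R_th + R_L); requiring this ≤ 0.0190 gives R_L ≥ R_th(1/0.0190 − 1) = 10.80 × 51.63 = 558 kΩ.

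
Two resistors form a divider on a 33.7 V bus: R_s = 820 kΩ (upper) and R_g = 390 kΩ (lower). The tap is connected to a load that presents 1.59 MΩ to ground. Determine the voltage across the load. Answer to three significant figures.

The load sits in parallel with R_g: R_g‖R_L = (390 × 1590) / (390 + 1590) = 313.2 kΩ.
V_out = 33.7 × 313.2 / (820 + 313.2) = 33.7 × 313.2/1133 = 9.31 V.

V_out ≈ 9.31 V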